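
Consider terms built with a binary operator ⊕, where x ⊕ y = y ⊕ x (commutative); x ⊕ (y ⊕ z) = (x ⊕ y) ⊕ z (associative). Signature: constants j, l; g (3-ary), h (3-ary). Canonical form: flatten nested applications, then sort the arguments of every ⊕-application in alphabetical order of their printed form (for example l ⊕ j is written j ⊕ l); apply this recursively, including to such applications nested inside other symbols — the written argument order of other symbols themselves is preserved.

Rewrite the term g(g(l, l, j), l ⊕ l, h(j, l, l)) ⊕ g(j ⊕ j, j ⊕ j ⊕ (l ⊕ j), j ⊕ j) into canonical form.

Answer: g(g(l, l, j), l ⊕ l, h(j, l, l)) ⊕ g(j ⊕ j, j ⊕ j ⊕ j ⊕ l, j ⊕ j)

Derivation:
Inside:  g(j ⊕ j, j ⊕ j ⊕ (l ⊕ j), j ⊕ j)  →  g(j ⊕ j, j ⊕ j ⊕ j ⊕ l, j ⊕ j)
Order the arguments:  g(g(l, l, j), l ⊕ l, h(j, l, l)) ⊕ g(j ⊕ j, j ⊕ j ⊕ j ⊕ l, j ⊕ j)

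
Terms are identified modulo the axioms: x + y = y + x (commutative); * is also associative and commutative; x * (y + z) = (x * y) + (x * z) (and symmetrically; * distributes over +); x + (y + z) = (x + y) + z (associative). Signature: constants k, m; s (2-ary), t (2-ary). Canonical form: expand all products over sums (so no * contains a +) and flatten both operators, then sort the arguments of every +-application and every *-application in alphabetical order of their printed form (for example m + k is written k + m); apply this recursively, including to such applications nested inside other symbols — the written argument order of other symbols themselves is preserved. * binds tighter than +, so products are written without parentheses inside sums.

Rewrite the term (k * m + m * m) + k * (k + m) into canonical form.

Answer: k * k + k * m + k * m + m * m

Derivation:
Expand:  k * m + m * m + k * k + k * m
Order the arguments:  k * k + k * m + k * m + m * m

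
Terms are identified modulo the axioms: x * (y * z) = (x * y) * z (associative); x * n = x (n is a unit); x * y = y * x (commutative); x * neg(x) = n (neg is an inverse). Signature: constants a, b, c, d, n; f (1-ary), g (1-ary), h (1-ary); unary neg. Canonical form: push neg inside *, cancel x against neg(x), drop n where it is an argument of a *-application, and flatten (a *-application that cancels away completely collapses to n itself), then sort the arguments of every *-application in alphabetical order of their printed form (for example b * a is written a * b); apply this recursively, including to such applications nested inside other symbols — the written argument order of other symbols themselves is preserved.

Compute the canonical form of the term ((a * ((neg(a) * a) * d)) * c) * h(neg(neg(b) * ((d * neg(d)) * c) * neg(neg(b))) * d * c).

Answer: a * c * d * h(d)

Derivation:
Push neg inside:  distribute neg over * and collapse double neg
Collect terms:  a * d * c * h(d)
Sort arguments:  a * c * d * h(d)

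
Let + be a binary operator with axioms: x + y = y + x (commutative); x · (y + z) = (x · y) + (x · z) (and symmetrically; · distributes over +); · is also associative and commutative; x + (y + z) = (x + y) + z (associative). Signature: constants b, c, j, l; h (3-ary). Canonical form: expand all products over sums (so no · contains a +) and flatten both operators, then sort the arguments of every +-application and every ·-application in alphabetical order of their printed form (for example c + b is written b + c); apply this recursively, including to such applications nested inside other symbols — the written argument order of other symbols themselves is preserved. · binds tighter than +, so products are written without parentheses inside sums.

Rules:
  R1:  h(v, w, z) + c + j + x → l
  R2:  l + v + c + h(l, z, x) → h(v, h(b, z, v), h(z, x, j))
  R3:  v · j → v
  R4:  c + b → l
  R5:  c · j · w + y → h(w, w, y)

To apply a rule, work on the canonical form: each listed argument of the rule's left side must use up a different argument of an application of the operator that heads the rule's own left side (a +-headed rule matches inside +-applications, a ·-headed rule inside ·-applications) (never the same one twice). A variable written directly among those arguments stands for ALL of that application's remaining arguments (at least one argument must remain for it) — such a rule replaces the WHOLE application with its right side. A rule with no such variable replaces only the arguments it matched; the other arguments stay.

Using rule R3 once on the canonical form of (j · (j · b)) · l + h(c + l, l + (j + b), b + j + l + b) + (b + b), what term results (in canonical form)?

Answer: b + b + b · j · l + h(c + l, b + j + l, b + b + j + l)

Derivation:
Canonical form:  b + b + b · j · j · l + h(c + l, b + j + l, b + b + j + l)
Apply R3:  consuming j;  v := b · j · l
The variable takes the whole remainder — replace the entire application.
Giving:  b + b + b · j · l + h(c + l, b + j + l, b + b + j + l)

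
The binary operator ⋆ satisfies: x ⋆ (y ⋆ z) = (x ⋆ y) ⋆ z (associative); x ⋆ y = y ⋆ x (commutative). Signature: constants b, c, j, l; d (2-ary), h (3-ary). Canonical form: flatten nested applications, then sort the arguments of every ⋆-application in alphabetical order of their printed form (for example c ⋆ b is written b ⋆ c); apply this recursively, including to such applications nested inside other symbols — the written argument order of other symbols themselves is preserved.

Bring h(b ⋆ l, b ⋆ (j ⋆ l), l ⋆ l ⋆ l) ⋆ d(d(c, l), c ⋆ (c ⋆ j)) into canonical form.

Canonicalize subterm:  h(b ⋆ l, b ⋆ (j ⋆ l), l ⋆ l ⋆ l)  →  h(b ⋆ l, b ⋆ j ⋆ l, l ⋆ l ⋆ l)
Inside:  d(d(c, l), c ⋆ (c ⋆ j))  →  d(d(c, l), c ⋆ c ⋆ j)
Order the arguments:  d(d(c, l), c ⋆ c ⋆ j) ⋆ h(b ⋆ l, b ⋆ j ⋆ l, l ⋆ l ⋆ l)

Answer: d(d(c, l), c ⋆ c ⋆ j) ⋆ h(b ⋆ l, b ⋆ j ⋆ l, l ⋆ l ⋆ l)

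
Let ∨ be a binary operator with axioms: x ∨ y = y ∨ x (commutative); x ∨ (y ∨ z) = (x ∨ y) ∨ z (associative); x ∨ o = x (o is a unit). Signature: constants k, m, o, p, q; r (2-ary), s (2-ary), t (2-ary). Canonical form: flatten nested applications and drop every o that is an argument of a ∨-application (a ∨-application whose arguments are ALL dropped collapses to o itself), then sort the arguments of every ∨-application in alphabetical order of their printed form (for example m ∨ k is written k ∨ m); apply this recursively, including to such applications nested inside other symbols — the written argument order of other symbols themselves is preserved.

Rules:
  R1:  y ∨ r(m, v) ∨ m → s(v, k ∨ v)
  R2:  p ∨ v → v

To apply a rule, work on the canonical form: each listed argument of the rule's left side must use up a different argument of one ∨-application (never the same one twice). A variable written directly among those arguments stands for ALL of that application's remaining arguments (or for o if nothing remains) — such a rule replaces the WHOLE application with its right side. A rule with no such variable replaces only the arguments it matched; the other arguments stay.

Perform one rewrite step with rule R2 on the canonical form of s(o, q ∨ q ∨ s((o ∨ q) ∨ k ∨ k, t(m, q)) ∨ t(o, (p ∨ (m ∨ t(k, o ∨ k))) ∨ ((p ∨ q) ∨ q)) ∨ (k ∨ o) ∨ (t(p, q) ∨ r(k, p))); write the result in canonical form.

Answer: s(o, k ∨ q ∨ q ∨ r(k, p) ∨ s(k ∨ k ∨ q, t(m, q)) ∨ t(o, m ∨ p ∨ q ∨ q ∨ t(k, k)) ∨ t(p, q))

Derivation:
Canonical form:  s(o, k ∨ q ∨ q ∨ r(k, p) ∨ s(k ∨ k ∨ q, t(m, q)) ∨ t(o, m ∨ p ∨ p ∨ q ∨ q ∨ t(k, k)) ∨ t(p, q))
Apply R2:  consuming p;  v := m ∨ p ∨ q ∨ q ∨ t(k, k)
The variable takes the whole remainder — replace the entire application.
Giving:  s(o, k ∨ q ∨ q ∨ r(k, p) ∨ s(k ∨ k ∨ q, t(m, q)) ∨ t(o, m ∨ p ∨ q ∨ q ∨ t(k, k)) ∨ t(p, q))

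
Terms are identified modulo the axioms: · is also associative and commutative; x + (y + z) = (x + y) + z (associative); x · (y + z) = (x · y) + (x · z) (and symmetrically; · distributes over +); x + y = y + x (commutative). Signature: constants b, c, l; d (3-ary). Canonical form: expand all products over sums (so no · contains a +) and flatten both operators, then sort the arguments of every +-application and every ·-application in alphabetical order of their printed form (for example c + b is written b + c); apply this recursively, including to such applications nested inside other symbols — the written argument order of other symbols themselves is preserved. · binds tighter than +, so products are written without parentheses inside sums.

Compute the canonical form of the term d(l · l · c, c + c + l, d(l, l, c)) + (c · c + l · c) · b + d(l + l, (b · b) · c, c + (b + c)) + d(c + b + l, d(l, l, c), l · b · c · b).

Answer: b · c · c + b · c · l + d(b + c + l, d(l, l, c), b · b · c · l) + d(c · l · l, c + c + l, d(l, l, c)) + d(l + l, b · b · c, b + c + c)

Derivation:
Expand products over sums:  d(c · l · l, c + c + l, d(l, l, c)) + b · c · c + b · c · l + d(l + l, b · b · c, b + c + c) + d(b + c + l, d(l, l, c), b · b · c · l)
Sort arguments:  b · c · c + b · c · l + d(b + c + l, d(l, l, c), b · b · c · l) + d(c · l · l, c + c + l, d(l, l, c)) + d(l + l, b · b · c, b + c + c)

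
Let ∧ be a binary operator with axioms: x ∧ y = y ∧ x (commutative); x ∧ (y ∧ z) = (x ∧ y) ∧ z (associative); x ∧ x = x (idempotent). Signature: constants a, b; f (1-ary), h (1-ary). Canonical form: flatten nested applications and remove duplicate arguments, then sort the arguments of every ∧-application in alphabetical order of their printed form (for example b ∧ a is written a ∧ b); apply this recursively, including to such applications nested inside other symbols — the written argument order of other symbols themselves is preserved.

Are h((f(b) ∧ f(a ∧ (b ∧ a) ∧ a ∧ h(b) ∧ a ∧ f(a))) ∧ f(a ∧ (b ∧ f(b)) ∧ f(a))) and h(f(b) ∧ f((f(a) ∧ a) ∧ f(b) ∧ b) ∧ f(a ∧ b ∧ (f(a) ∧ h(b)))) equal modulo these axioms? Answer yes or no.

Answer: yes — both canonical forms are h(f(a ∧ b ∧ f(a) ∧ f(b)) ∧ f(a ∧ b ∧ f(a) ∧ h(b)) ∧ f(b))

Derivation:
Left:  h((f(b) ∧ f(a ∧ (b ∧ a) ∧ a ∧ h(b) ∧ a ∧ f(a))) ∧ f(a ∧ (b ∧ f(b)) ∧ f(a)))
  Descend into:  (f(b) ∧ f(a ∧ (b ∧ a) ∧ a ∧ h(b) ∧ a ∧ f(a))) ∧ f(a ∧ (b ∧ f(b)) ∧ f(a))
  Un-nest:  f(b) ∧ f(a ∧ (b ∧ a) ∧ a ∧ h(b) ∧ a ∧ f(a)) ∧ f(a ∧ (b ∧ f(b)) ∧ f(a))
  Inside:  f(a ∧ (b ∧ a) ∧ a ∧ h(b) ∧ a ∧ f(a))  →  f(a ∧ b ∧ f(a) ∧ h(b))
  Simplify inside:  f(a ∧ (b ∧ f(b)) ∧ f(a))  →  f(a ∧ b ∧ f(a) ∧ f(b))
  Order the arguments:  f(a ∧ b ∧ f(a) ∧ f(b)) ∧ f(a ∧ b ∧ f(a) ∧ h(b)) ∧ f(b)
  Reassemble:  h(f(a ∧ b ∧ f(a) ∧ f(b)) ∧ f(a ∧ b ∧ f(a) ∧ h(b)) ∧ f(b))
Right:  h(f(b) ∧ f((f(a) ∧ a) ∧ f(b) ∧ b) ∧ f(a ∧ b ∧ (f(a) ∧ h(b))))
  Work inside:  f(b) ∧ f((f(a) ∧ a) ∧ f(b) ∧ b) ∧ f(a ∧ b ∧ (f(a) ∧ h(b)))
  Canonicalize subterm:  f((f(a) ∧ a) ∧ f(b) ∧ b)  →  f(a ∧ b ∧ f(a) ∧ f(b))
  Canonicalize subterm:  f(a ∧ b ∧ (f(a) ∧ h(b)))  →  f(a ∧ b ∧ f(a) ∧ h(b))
  Sort:  f(a ∧ b ∧ f(a) ∧ f(b)) ∧ f(a ∧ b ∧ f(a) ∧ h(b)) ∧ f(b)
  Reassemble:  h(f(a ∧ b ∧ f(a) ∧ f(b)) ∧ f(a ∧ b ∧ f(a) ∧ h(b)) ∧ f(b))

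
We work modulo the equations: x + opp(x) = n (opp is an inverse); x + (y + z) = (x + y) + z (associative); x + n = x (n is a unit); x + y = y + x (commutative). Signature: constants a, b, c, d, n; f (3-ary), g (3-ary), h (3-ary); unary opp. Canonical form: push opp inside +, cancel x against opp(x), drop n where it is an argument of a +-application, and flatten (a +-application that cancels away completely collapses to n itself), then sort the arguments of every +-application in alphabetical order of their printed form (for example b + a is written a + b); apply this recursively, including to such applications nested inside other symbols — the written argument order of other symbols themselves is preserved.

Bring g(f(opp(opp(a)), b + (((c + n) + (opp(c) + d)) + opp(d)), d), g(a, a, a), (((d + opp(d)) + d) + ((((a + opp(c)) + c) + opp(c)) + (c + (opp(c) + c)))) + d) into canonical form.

Focus inside:  (((d + opp(d)) + d) + ((((a + opp(c)) + c) + opp(c)) + (c + (opp(c) + c)))) + d
Cancel:  c cancels
Collect:  d + d + a
Sort arguments:  a + d + d
Rebuild:  g(f(a, b, d), g(a, a, a), a + d + d)

Answer: g(f(a, b, d), g(a, a, a), a + d + d)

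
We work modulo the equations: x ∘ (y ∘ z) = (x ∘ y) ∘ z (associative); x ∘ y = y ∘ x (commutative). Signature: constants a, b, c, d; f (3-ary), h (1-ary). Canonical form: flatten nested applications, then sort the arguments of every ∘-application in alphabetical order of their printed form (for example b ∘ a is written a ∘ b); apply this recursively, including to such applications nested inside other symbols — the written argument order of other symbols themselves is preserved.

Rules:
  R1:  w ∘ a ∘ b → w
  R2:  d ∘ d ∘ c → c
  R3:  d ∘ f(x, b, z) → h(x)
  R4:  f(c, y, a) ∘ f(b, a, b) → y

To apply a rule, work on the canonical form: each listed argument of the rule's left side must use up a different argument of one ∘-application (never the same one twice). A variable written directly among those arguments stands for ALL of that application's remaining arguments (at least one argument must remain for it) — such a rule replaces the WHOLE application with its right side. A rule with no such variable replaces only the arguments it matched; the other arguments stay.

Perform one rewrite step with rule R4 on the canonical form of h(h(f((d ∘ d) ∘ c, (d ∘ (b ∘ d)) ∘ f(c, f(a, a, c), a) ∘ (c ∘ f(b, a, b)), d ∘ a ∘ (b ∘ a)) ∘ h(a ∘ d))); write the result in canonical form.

Answer: h(h(f(c ∘ d ∘ d, b ∘ c ∘ d ∘ d ∘ f(a, a, c), a ∘ a ∘ b ∘ d) ∘ h(a ∘ d)))

Derivation:
Canonical form:  h(h(f(c ∘ d ∘ d, b ∘ c ∘ d ∘ d ∘ f(b, a, b) ∘ f(c, f(a, a, c), a), a ∘ a ∘ b ∘ d) ∘ h(a ∘ d)))
Match R4:  consume f(b, a, b), f(c, f(a, a, c), a);  y := f(a, a, c)
New term:  h(h(f(c ∘ d ∘ d, b ∘ c ∘ d ∘ d ∘ f(a, a, c), a ∘ a ∘ b ∘ d) ∘ h(a ∘ d)))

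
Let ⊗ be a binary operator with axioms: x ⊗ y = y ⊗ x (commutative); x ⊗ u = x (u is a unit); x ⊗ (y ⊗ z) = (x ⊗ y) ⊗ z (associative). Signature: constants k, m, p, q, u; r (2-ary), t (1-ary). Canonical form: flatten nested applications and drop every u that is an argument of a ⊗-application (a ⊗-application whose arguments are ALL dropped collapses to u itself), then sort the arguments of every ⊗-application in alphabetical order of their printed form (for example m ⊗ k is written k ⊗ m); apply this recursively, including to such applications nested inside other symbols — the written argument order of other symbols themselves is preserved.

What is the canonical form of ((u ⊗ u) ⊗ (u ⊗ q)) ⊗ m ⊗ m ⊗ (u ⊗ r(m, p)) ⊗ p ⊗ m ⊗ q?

Flatten:  u ⊗ u ⊗ u ⊗ q ⊗ m ⊗ m ⊗ u ⊗ r(m, p) ⊗ p ⊗ m ⊗ q
Drop the unit:  drop u (×4)
Sort:  m ⊗ m ⊗ m ⊗ p ⊗ q ⊗ q ⊗ r(m, p)

Answer: m ⊗ m ⊗ m ⊗ p ⊗ q ⊗ q ⊗ r(m, p)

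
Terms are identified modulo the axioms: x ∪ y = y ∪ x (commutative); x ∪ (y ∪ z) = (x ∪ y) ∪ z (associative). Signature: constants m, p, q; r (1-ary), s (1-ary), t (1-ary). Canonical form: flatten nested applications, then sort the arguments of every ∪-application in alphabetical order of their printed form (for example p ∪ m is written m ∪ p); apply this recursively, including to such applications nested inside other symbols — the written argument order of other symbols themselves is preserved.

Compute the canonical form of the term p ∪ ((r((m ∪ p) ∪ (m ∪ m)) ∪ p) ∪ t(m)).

Un-nest:  p ∪ r((m ∪ p) ∪ (m ∪ m)) ∪ p ∪ t(m)
Inside:  r((m ∪ p) ∪ (m ∪ m))  →  r(m ∪ m ∪ m ∪ p)
Sort arguments:  p ∪ p ∪ r(m ∪ m ∪ m ∪ p) ∪ t(m)

Answer: p ∪ p ∪ r(m ∪ m ∪ m ∪ p) ∪ t(m)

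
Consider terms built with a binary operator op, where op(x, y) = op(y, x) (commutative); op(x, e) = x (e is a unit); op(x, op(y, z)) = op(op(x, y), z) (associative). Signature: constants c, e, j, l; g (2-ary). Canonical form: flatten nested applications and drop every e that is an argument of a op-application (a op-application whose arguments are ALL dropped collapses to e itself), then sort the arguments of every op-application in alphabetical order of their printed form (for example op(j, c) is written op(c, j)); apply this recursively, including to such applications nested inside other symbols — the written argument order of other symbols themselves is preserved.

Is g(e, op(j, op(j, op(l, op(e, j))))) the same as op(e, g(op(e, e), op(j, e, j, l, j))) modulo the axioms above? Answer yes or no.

Left:  g(e, op(j, op(j, op(l, op(e, j)))))
  Focus inside:  op(j, op(j, op(l, op(e, j))))
  Flatten:  op(j, j, l, e, j)
  Unit:  drop e
  Sort:  op(j, j, j, l)
  Reassemble:  g(e, op(j, j, j, l))
Right:  op(e, g(op(e, e), op(j, e, j, l, j)))
  Simplify inside:  g(op(e, e), op(j, e, j, l, j))  →  g(e, op(j, j, j, l))
  Unit:  drop e
  Sort:  g(e, op(j, j, j, l))

Answer: yes — both canonical forms are g(e, op(j, j, j, l))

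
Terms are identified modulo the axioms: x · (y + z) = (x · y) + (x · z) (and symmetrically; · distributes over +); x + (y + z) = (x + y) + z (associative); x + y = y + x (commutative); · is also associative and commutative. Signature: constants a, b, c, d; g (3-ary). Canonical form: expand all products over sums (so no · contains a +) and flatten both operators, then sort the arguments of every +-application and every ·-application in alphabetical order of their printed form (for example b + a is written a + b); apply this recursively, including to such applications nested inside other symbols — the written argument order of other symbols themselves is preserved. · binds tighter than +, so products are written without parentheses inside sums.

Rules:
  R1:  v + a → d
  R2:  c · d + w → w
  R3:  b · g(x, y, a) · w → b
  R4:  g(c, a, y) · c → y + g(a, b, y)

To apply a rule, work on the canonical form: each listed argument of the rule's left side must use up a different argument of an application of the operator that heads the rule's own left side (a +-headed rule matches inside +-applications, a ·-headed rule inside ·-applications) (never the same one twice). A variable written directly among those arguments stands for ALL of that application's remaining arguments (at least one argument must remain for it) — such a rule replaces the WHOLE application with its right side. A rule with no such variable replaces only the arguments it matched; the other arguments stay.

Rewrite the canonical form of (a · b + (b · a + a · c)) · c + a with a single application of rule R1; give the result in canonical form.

Answer: d

Derivation:
Canonical form:  a + a · b · c + a · b · c + a · c · c
Match R1:  consume a;  v := a · b · c + a · b · c + a · c · c
The extension variable absorbs all remaining arguments, so the whole application is rewritten.
New term:  d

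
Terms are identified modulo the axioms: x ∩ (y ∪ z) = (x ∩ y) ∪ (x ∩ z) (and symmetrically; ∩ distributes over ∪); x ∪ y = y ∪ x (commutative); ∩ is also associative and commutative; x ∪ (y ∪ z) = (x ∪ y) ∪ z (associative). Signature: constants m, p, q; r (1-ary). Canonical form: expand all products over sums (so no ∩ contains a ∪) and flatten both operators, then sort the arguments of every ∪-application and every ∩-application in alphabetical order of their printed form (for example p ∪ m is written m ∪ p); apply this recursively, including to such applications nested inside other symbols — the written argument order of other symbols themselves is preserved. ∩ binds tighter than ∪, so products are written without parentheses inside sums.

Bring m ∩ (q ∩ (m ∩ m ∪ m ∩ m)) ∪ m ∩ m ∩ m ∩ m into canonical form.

Expand:  m ∩ m ∩ m ∩ q ∪ m ∩ m ∩ m ∩ q ∪ m ∩ m ∩ m ∩ m
Sort arguments:  m ∩ m ∩ m ∩ m ∪ m ∩ m ∩ m ∩ q ∪ m ∩ m ∩ m ∩ q

Answer: m ∩ m ∩ m ∩ m ∪ m ∩ m ∩ m ∩ q ∪ m ∩ m ∩ m ∩ q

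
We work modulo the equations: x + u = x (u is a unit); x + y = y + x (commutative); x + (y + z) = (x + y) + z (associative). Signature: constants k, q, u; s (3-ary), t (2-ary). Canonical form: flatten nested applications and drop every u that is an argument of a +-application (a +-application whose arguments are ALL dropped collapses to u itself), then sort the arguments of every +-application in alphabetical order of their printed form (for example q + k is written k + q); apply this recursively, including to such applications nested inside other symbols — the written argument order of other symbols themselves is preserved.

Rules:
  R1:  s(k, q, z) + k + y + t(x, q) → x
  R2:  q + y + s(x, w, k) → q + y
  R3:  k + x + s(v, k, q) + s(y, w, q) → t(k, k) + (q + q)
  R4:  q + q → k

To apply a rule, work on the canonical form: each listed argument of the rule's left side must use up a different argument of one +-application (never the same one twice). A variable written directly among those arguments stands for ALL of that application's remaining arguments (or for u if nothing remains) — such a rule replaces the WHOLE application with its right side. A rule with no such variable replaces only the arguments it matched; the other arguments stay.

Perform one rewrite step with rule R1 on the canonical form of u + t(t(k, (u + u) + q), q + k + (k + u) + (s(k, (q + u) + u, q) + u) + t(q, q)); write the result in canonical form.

Canonical form:  t(t(k, q), k + k + q + s(k, q, q) + t(q, q))
R1 matches:  uses k, s(k, q, q), t(q, q);  x := q, y := k + q, z := q
The variable takes the whole remainder — replace the entire application.
Giving:  t(t(k, q), q)

Answer: t(t(k, q), q)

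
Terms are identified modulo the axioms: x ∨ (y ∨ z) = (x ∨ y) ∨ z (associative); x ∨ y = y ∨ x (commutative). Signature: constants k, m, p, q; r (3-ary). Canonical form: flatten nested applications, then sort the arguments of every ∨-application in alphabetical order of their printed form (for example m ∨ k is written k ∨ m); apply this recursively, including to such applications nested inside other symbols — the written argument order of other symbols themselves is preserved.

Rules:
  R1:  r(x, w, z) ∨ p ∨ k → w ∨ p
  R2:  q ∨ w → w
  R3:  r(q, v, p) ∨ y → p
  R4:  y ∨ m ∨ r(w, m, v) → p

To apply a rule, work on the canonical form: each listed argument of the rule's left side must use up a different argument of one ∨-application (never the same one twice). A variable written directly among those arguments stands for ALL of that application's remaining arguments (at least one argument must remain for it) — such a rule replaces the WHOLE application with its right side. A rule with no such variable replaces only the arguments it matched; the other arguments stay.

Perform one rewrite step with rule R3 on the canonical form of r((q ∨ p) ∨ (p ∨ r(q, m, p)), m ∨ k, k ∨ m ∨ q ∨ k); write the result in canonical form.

Answer: r(p, k ∨ m, k ∨ k ∨ m ∨ q)

Derivation:
Canonical form:  r(p ∨ p ∨ q ∨ r(q, m, p), k ∨ m, k ∨ k ∨ m ∨ q)
R3 matches:  uses r(q, m, p);  v := m, y := p ∨ p ∨ q
Every leftover argument binds to the variable; the entire application is replaced.
Giving:  r(p, k ∨ m, k ∨ k ∨ m ∨ q)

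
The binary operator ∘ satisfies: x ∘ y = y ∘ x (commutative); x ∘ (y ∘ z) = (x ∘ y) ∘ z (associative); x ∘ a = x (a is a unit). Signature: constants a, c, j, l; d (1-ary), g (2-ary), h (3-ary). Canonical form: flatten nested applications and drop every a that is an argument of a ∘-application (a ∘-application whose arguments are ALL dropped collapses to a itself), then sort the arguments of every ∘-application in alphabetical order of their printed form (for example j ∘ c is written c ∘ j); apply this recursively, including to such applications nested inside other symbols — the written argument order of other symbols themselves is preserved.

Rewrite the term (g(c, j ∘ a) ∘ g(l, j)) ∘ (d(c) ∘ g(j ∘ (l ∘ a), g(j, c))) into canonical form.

Answer: d(c) ∘ g(c, j) ∘ g(j ∘ l, g(j, c)) ∘ g(l, j)

Derivation:
Un-nest:  g(c, j ∘ a) ∘ g(l, j) ∘ d(c) ∘ g(j ∘ (l ∘ a), g(j, c))
Inside:  g(c, j ∘ a)  →  g(c, j)
Inside:  g(j ∘ (l ∘ a), g(j, c))  →  g(j ∘ l, g(j, c))
Sort:  d(c) ∘ g(c, j) ∘ g(j ∘ l, g(j, c)) ∘ g(l, j)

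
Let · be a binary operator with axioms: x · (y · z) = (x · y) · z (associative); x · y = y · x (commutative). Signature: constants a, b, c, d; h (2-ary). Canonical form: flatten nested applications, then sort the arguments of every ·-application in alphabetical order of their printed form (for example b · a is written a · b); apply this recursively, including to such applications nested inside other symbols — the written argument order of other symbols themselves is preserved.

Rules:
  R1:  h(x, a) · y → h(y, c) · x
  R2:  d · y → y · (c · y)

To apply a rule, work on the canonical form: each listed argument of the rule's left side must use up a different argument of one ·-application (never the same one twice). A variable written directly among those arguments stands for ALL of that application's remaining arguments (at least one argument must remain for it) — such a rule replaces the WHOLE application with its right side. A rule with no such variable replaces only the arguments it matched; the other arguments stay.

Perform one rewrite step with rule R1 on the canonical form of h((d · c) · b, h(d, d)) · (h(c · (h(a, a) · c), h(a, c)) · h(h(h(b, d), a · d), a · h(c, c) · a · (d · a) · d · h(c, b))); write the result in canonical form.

Answer: h(a · h(c · c, c), h(a, c)) · h(b · c · d, h(d, d)) · h(h(h(b, d), a · d), a · a · a · d · d · h(c, b) · h(c, c))

Derivation:
Canonical form:  h(b · c · d, h(d, d)) · h(c · c · h(a, a), h(a, c)) · h(h(h(b, d), a · d), a · a · a · d · d · h(c, b) · h(c, c))
Apply R1:  consuming h(a, a);  x := a, y := c · c
The extension variable absorbs all remaining arguments, so the whole application is rewritten.
Giving:  h(a · h(c · c, c), h(a, c)) · h(b · c · d, h(d, d)) · h(h(h(b, d), a · d), a · a · a · d · d · h(c, b) · h(c, c))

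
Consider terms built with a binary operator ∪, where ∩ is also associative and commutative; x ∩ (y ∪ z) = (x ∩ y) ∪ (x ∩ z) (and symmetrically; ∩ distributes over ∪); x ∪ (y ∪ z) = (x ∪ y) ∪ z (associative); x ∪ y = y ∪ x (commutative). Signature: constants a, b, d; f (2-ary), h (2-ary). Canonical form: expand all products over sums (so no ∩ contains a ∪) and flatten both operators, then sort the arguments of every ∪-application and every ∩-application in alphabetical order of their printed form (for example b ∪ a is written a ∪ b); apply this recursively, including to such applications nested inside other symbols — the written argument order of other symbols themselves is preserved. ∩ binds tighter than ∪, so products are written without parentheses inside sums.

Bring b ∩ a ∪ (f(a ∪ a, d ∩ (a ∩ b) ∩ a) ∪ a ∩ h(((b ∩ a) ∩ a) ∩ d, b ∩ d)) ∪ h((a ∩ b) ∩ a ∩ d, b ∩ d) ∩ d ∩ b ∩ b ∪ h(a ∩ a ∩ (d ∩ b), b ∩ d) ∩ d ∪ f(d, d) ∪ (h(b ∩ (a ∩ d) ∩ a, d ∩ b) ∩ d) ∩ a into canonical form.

Answer: a ∩ b ∪ a ∩ d ∩ h(a ∩ a ∩ b ∩ d, b ∩ d) ∪ a ∩ h(a ∩ a ∩ b ∩ d, b ∩ d) ∪ b ∩ b ∩ d ∩ h(a ∩ a ∩ b ∩ d, b ∩ d) ∪ d ∩ h(a ∩ a ∩ b ∩ d, b ∩ d) ∪ f(a ∪ a, a ∩ a ∩ b ∩ d) ∪ f(d, d)

Derivation:
Un-nest:  a ∩ b ∪ f(a ∪ a, a ∩ a ∩ b ∩ d) ∪ a ∩ h(a ∩ a ∩ b ∩ d, b ∩ d) ∪ b ∩ b ∩ d ∩ h(a ∩ a ∩ b ∩ d, b ∩ d) ∪ d ∩ h(a ∩ a ∩ b ∩ d, b ∩ d) ∪ f(d, d) ∪ a ∩ d ∩ h(a ∩ a ∩ b ∩ d, b ∩ d)
Order the arguments:  a ∩ b ∪ a ∩ d ∩ h(a ∩ a ∩ b ∩ d, b ∩ d) ∪ a ∩ h(a ∩ a ∩ b ∩ d, b ∩ d) ∪ b ∩ b ∩ d ∩ h(a ∩ a ∩ b ∩ d, b ∩ d) ∪ d ∩ h(a ∩ a ∩ b ∩ d, b ∩ d) ∪ f(a ∪ a, a ∩ a ∩ b ∩ d) ∪ f(d, d)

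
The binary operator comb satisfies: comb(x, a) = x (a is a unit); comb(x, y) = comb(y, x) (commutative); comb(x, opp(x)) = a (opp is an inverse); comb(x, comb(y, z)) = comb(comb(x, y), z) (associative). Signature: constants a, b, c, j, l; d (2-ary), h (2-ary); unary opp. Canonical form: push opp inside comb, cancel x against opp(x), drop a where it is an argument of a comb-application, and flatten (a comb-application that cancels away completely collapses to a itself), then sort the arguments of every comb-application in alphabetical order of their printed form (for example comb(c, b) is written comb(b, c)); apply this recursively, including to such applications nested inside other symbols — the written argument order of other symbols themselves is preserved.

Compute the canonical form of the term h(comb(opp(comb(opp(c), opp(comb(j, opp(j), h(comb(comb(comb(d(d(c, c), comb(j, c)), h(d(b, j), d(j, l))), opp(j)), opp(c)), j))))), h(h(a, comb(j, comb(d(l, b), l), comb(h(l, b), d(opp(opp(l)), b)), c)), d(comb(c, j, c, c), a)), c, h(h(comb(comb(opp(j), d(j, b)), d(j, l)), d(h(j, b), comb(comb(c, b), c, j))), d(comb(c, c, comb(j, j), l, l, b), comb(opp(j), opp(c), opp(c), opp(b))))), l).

Work inside:  comb(opp(comb(opp(c), opp(comb(j, opp(j), h(comb(comb(comb(d(d(c, c), comb(j, c)), h(d(b, j), d(j, l))), opp(j)), opp(c)), j))))), h(h(a, comb(j, comb(d(l, b), l), comb(h(l, b), d(opp(opp(l)), b)), c)), d(comb(c, j, c, c), a)), c, h(h(comb(comb(opp(j), d(j, b)), d(j, l)), d(h(j, b), comb(comb(c, b), c, j))), d(comb(c, c, comb(j, j), l, l, b), comb(opp(j), opp(c), opp(c), opp(b)))))
Push opp inside:  distribute opp over comb and collapse double opp
Inverses cancel:  j cancels
Collect:  comb(c, c, h(comb(d(d(c, c), comb(c, j)), h(d(b, j), d(j, l)), opp(c), opp(j)), j), h(h(a, comb(c, d(l, b), d(l, b), h(l, b), j, l)), d(comb(c, c, c, j), a)), h(h(comb(d(j, b), d(j, l), opp(j)), d(h(j, b), comb(b, c, c, j))), d(comb(b, c, c, j, j, l, l), comb(opp(b), opp(c), opp(c), opp(j)))))
Reassemble:  h(comb(c, c, h(comb(d(d(c, c), comb(c, j)), h(d(b, j), d(j, l)), opp(c), opp(j)), j), h(h(a, comb(c, d(l, b), d(l, b), h(l, b), j, l)), d(comb(c, c, c, j), a)), h(h(comb(d(j, b), d(j, l), opp(j)), d(h(j, b), comb(b, c, c, j))), d(comb(b, c, c, j, j, l, l), comb(opp(b), opp(c), opp(c), opp(j))))), l)

Answer: h(comb(c, c, h(comb(d(d(c, c), comb(c, j)), h(d(b, j), d(j, l)), opp(c), opp(j)), j), h(h(a, comb(c, d(l, b), d(l, b), h(l, b), j, l)), d(comb(c, c, c, j), a)), h(h(comb(d(j, b), d(j, l), opp(j)), d(h(j, b), comb(b, c, c, j))), d(comb(b, c, c, j, j, l, l), comb(opp(b), opp(c), opp(c), opp(j))))), l)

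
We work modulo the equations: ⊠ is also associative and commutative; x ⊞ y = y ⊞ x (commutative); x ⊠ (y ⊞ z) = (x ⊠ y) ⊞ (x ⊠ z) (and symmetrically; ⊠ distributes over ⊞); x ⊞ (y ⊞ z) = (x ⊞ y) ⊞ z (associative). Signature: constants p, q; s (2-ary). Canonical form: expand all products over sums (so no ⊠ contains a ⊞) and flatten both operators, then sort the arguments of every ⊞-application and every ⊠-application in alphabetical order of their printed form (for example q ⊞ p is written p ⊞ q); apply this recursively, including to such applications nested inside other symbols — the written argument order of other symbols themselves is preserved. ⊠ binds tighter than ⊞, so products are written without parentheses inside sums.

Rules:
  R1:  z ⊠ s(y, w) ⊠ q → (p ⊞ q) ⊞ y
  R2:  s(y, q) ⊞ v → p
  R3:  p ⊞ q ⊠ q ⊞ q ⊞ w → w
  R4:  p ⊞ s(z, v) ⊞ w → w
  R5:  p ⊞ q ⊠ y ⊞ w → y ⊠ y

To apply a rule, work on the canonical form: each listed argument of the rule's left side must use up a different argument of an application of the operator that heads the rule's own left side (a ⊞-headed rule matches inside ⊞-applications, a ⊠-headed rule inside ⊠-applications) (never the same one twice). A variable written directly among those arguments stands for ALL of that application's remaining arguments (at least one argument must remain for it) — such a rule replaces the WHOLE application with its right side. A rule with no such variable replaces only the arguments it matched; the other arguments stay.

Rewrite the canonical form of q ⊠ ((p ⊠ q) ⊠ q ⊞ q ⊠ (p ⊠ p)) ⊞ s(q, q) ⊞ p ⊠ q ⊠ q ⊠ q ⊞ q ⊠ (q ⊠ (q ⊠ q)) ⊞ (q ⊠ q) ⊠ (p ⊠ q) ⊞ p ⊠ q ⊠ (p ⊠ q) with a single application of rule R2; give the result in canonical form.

Canonical form:  p ⊠ p ⊠ q ⊠ q ⊞ p ⊠ p ⊠ q ⊠ q ⊞ p ⊠ q ⊠ q ⊠ q ⊞ p ⊠ q ⊠ q ⊠ q ⊞ p ⊠ q ⊠ q ⊠ q ⊞ q ⊠ q ⊠ q ⊠ q ⊞ s(q, q)
R2 matches:  uses s(q, q);  v := p ⊠ p ⊠ q ⊠ q ⊞ p ⊠ p ⊠ q ⊠ q ⊞ p ⊠ q ⊠ q ⊠ q ⊞ p ⊠ q ⊠ q ⊠ q ⊞ p ⊠ q ⊠ q ⊠ q ⊞ q ⊠ q ⊠ q ⊠ q, y := q
Every leftover argument binds to the variable; the entire application is replaced.
Result:  p

Answer: p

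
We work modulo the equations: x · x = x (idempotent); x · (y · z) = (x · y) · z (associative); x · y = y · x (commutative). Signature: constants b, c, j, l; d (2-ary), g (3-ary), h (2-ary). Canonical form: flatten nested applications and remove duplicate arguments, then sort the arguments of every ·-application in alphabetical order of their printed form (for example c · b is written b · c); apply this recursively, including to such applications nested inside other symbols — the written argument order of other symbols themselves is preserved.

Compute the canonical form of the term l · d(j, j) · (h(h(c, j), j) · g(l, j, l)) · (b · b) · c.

Flatten:  l · d(j, j) · h(h(c, j), j) · g(l, j, l) · b · b · c
Drop duplicates:  drop duplicate b
Order the arguments:  b · c · d(j, j) · g(l, j, l) · h(h(c, j), j) · l

Answer: b · c · d(j, j) · g(l, j, l) · h(h(c, j), j) · l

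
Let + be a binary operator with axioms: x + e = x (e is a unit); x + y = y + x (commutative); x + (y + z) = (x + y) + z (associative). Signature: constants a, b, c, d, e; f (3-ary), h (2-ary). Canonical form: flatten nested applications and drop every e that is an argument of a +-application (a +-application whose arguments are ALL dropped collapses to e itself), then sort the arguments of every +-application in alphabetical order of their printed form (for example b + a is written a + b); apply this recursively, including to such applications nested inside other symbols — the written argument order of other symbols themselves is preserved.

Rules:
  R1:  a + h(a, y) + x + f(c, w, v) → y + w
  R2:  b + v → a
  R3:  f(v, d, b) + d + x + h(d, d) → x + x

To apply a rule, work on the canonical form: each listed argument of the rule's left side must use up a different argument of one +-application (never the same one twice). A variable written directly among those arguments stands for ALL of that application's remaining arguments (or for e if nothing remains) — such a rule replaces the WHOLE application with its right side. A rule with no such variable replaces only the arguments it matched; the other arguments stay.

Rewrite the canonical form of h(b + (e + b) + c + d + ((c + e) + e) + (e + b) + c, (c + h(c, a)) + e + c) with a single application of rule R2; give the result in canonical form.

Canonical form:  h(b + b + b + c + c + c + d, c + c + h(c, a))
Apply R2:  consuming b;  v := b + b + c + c + c + d
Every leftover argument binds to the variable; the entire application is replaced.
Result:  h(a, c + c + h(c, a))

Answer: h(a, c + c + h(c, a))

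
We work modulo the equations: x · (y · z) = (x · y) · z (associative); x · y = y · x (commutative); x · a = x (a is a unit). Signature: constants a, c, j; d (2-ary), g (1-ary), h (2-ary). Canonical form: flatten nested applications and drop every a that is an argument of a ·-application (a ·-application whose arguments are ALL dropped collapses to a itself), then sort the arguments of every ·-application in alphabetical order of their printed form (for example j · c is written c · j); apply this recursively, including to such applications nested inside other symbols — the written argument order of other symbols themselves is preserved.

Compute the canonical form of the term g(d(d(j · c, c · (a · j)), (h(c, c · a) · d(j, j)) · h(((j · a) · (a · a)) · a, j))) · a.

Answer: g(d(d(c · j, c · j), d(j, j) · h(c, c) · h(j, j)))

Derivation:
Canonicalize subterm:  g(d(d(j · c, c · (a · j)), (h(c, c · a) · d(j, j)) · h(((j · a) · (a · a)) · a, j)))  →  g(d(d(c · j, c · j), d(j, j) · h(c, c) · h(j, j)))
Drop the unit:  drop a
Sort arguments:  g(d(d(c · j, c · j), d(j, j) · h(c, c) · h(j, j)))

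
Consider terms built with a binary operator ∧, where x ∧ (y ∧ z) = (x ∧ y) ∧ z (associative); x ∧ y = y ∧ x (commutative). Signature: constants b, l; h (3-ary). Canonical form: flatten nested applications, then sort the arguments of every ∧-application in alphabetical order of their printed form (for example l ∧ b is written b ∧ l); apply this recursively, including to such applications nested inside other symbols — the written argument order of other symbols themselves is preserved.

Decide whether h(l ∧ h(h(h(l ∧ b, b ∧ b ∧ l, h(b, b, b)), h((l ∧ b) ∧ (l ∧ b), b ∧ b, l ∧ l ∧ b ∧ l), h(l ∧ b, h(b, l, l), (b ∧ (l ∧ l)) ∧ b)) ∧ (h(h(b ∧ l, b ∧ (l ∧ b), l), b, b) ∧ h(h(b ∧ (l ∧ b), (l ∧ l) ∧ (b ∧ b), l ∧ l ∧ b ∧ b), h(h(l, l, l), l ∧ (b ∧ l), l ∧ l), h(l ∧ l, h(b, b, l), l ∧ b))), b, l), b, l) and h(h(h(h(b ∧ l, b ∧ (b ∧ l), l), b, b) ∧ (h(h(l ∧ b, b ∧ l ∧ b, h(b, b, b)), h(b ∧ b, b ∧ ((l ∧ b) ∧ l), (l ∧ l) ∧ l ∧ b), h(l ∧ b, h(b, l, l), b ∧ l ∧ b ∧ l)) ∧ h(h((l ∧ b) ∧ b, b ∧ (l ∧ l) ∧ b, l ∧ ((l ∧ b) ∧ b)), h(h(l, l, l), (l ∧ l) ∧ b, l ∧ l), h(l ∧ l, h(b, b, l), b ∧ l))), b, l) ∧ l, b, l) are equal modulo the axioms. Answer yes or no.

Answer: no — h(h(h(h(b ∧ b ∧ l, b ∧ b ∧ l ∧ l, b ∧ b ∧ l ∧ l), h(h(l, l, l), b ∧ l ∧ l, l ∧ l), h(l ∧ l, h(b, b, l), b ∧ l)) ∧ h(h(b ∧ l, b ∧ b ∧ l, h(b, b, b)), h(b ∧ b ∧ l ∧ l, b ∧ b, b ∧ l ∧ l ∧ l), h(b ∧ l, h(b, l, l), b ∧ b ∧ l ∧ l)) ∧ h(h(b ∧ l, b ∧ b ∧ l, l), b, b), b, l) ∧ l, b, l) vs h(h(h(h(b ∧ b ∧ l, b ∧ b ∧ l ∧ l, b ∧ b ∧ l ∧ l), h(h(l, l, l), b ∧ l ∧ l, l ∧ l), h(l ∧ l, h(b, b, l), b ∧ l)) ∧ h(h(b ∧ l, b ∧ b ∧ l, h(b, b, b)), h(b ∧ b, b ∧ b ∧ l ∧ l, b ∧ l ∧ l ∧ l), h(b ∧ l, h(b, l, l), b ∧ b ∧ l ∧ l)) ∧ h(h(b ∧ l, b ∧ b ∧ l, l), b, b), b, l) ∧ l, b, l)

Derivation:
Left:  h(l ∧ h(h(h(l ∧ b, b ∧ b ∧ l, h(b, b, b)), h((l ∧ b) ∧ (l ∧ b), b ∧ b, l ∧ l ∧ b ∧ l), h(l ∧ b, h(b, l, l), (b ∧ (l ∧ l)) ∧ b)) ∧ (h(h(b ∧ l, b ∧ (l ∧ b), l), b, b) ∧ h(h(b ∧ (l ∧ b), (l ∧ l) ∧ (b ∧ b), l ∧ l ∧ b ∧ b), h(h(l, l, l), l ∧ (b ∧ l), l ∧ l), h(l ∧ l, h(b, b, l), l ∧ b))), b, l), b, l)
  Descend into:  l ∧ h(h(h(l ∧ b, b ∧ b ∧ l, h(b, b, b)), h((l ∧ b) ∧ (l ∧ b), b ∧ b, l ∧ l ∧ b ∧ l), h(l ∧ b, h(b, l, l), (b ∧ (l ∧ l)) ∧ b)) ∧ (h(h(b ∧ l, b ∧ (l ∧ b), l), b, b) ∧ h(h(b ∧ (l ∧ b), (l ∧ l) ∧ (b ∧ b), l ∧ l ∧ b ∧ b), h(h(l, l, l), l ∧ (b ∧ l), l ∧ l), h(l ∧ l, h(b, b, l), l ∧ b))), b, l)
  Canonicalize subterm:  h(h(h(l ∧ b, b ∧ b ∧ l, h(b, b, b)), h((l ∧ b) ∧ (l ∧ b), b ∧ b, l ∧ l ∧ b ∧ l), h(l ∧ b, h(b, l, l), (b ∧ (l ∧ l)) ∧ b)) ∧ (h(h(b ∧ l, b ∧ (l ∧ b), l), b, b) ∧ h(h(b ∧ (l ∧ b), (l ∧ l) ∧ (b ∧ b), l ∧ l ∧ b ∧ b), h(h(l, l, l), l ∧ (b ∧ l), l ∧ l), h(l ∧ l, h(b, b, l), l ∧ b))), b, l)  →  h(h(h(b ∧ b ∧ l, b ∧ b ∧ l ∧ l, b ∧ b ∧ l ∧ l), h(h(l, l, l), b ∧ l ∧ l, l ∧ l), h(l ∧ l, h(b, b, l), b ∧ l)) ∧ h(h(b ∧ l, b ∧ b ∧ l, h(b, b, b)), h(b ∧ b ∧ l ∧ l, b ∧ b, b ∧ l ∧ l ∧ l), h(b ∧ l, h(b, l, l), b ∧ b ∧ l ∧ l)) ∧ h(h(b ∧ l, b ∧ b ∧ l, l), b, b), b, l)
  Sort:  h(h(h(b ∧ b ∧ l, b ∧ b ∧ l ∧ l, b ∧ b ∧ l ∧ l), h(h(l, l, l), b ∧ l ∧ l, l ∧ l), h(l ∧ l, h(b, b, l), b ∧ l)) ∧ h(h(b ∧ l, b ∧ b ∧ l, h(b, b, b)), h(b ∧ b ∧ l ∧ l, b ∧ b, b ∧ l ∧ l ∧ l), h(b ∧ l, h(b, l, l), b ∧ b ∧ l ∧ l)) ∧ h(h(b ∧ l, b ∧ b ∧ l, l), b, b), b, l) ∧ l
  Rebuild:  h(h(h(h(b ∧ b ∧ l, b ∧ b ∧ l ∧ l, b ∧ b ∧ l ∧ l), h(h(l, l, l), b ∧ l ∧ l, l ∧ l), h(l ∧ l, h(b, b, l), b ∧ l)) ∧ h(h(b ∧ l, b ∧ b ∧ l, h(b, b, b)), h(b ∧ b ∧ l ∧ l, b ∧ b, b ∧ l ∧ l ∧ l), h(b ∧ l, h(b, l, l), b ∧ b ∧ l ∧ l)) ∧ h(h(b ∧ l, b ∧ b ∧ l, l), b, b), b, l) ∧ l, b, l)
Right:  h(h(h(h(b ∧ l, b ∧ (b ∧ l), l), b, b) ∧ (h(h(l ∧ b, b ∧ l ∧ b, h(b, b, b)), h(b ∧ b, b ∧ ((l ∧ b) ∧ l), (l ∧ l) ∧ l ∧ b), h(l ∧ b, h(b, l, l), b ∧ l ∧ b ∧ l)) ∧ h(h((l ∧ b) ∧ b, b ∧ (l ∧ l) ∧ b, l ∧ ((l ∧ b) ∧ b)), h(h(l, l, l), (l ∧ l) ∧ b, l ∧ l), h(l ∧ l, h(b, b, l), b ∧ l))), b, l) ∧ l, b, l)
  Descend into:  h(h(h(b ∧ l, b ∧ (b ∧ l), l), b, b) ∧ (h(h(l ∧ b, b ∧ l ∧ b, h(b, b, b)), h(b ∧ b, b ∧ ((l ∧ b) ∧ l), (l ∧ l) ∧ l ∧ b), h(l ∧ b, h(b, l, l), b ∧ l ∧ b ∧ l)) ∧ h(h((l ∧ b) ∧ b, b ∧ (l ∧ l) ∧ b, l ∧ ((l ∧ b) ∧ b)), h(h(l, l, l), (l ∧ l) ∧ b, l ∧ l), h(l ∧ l, h(b, b, l), b ∧ l))), b, l) ∧ l
  Simplify inside:  h(h(h(b ∧ l, b ∧ (b ∧ l), l), b, b) ∧ (h(h(l ∧ b, b ∧ l ∧ b, h(b, b, b)), h(b ∧ b, b ∧ ((l ∧ b) ∧ l), (l ∧ l) ∧ l ∧ b), h(l ∧ b, h(b, l, l), b ∧ l ∧ b ∧ l)) ∧ h(h((l ∧ b) ∧ b, b ∧ (l ∧ l) ∧ b, l ∧ ((l ∧ b) ∧ b)), h(h(l, l, l), (l ∧ l) ∧ b, l ∧ l), h(l ∧ l, h(b, b, l), b ∧ l))), b, l)  →  h(h(h(b ∧ b ∧ l, b ∧ b ∧ l ∧ l, b ∧ b ∧ l ∧ l), h(h(l, l, l), b ∧ l ∧ l, l ∧ l), h(l ∧ l, h(b, b, l), b ∧ l)) ∧ h(h(b ∧ l, b ∧ b ∧ l, h(b, b, b)), h(b ∧ b, b ∧ b ∧ l ∧ l, b ∧ l ∧ l ∧ l), h(b ∧ l, h(b, l, l), b ∧ b ∧ l ∧ l)) ∧ h(h(b ∧ l, b ∧ b ∧ l, l), b, b), b, l)
  Sort arguments:  h(h(h(b ∧ b ∧ l, b ∧ b ∧ l ∧ l, b ∧ b ∧ l ∧ l), h(h(l, l, l), b ∧ l ∧ l, l ∧ l), h(l ∧ l, h(b, b, l), b ∧ l)) ∧ h(h(b ∧ l, b ∧ b ∧ l, h(b, b, b)), h(b ∧ b, b ∧ b ∧ l ∧ l, b ∧ l ∧ l ∧ l), h(b ∧ l, h(b, l, l), b ∧ b ∧ l ∧ l)) ∧ h(h(b ∧ l, b ∧ b ∧ l, l), b, b), b, l) ∧ l
  Reassemble:  h(h(h(h(b ∧ b ∧ l, b ∧ b ∧ l ∧ l, b ∧ b ∧ l ∧ l), h(h(l, l, l), b ∧ l ∧ l, l ∧ l), h(l ∧ l, h(b, b, l), b ∧ l)) ∧ h(h(b ∧ l, b ∧ b ∧ l, h(b, b, b)), h(b ∧ b, b ∧ b ∧ l ∧ l, b ∧ l ∧ l ∧ l), h(b ∧ l, h(b, l, l), b ∧ b ∧ l ∧ l)) ∧ h(h(b ∧ l, b ∧ b ∧ l, l), b, b), b, l) ∧ l, b, l)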